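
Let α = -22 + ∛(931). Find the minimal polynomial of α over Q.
m_α(x) = x^3 + 66x^2 + 1452x + 9717

Set β = α + 22 = ∛(931), so β^3 = 931. Then (α + 22)^3 - 931 = 0, i.e. α is a root of g(x) = (x + 22)^3 - 931 = x^3 + 66x^2 + 1452x + 9717. Since g(x) = h(x + 22) where h(x) = x^3 - 931, and h is irreducible over Q (because 931 is not a perfect cube, so h has no rational root, and a monic cubic with no rational root is irreducible), g is also irreducible (irreducibility is preserved under the substitution x → x + 22). Hence m_α(x) = x^3 + 66x^2 + 1452x + 9717.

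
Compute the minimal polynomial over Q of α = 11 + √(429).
m_α(x) = x^2 - 22x - 308

From α - 11 = √(429), squaring gives (α - 11)^2 = 429, i.e. α^2 - 22α + 121 = 429, so α^2 - 22α - 308 = 0. The discriminant of x^2 - 22x - 308 is (-22)^2 - 4·(-308) = 484 + 1232 = 1716, and 4·(429) is not a perfect square in Q since 429 is squarefree and ≠ 1. Hence x^2 - 22x - 308 is irreducible over Q and is the minimal polynomial of α.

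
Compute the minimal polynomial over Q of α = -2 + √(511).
m_α(x) = x^2 + 4x - 507

From α + 2 = √(511), squaring gives (α + 2)^2 = 511, i.e. α^2 + 4α + 4 = 511, so α^2 + 4α - 507 = 0. The discriminant of x^2 + 4x - 507 is (4)^2 - 4·(-507) = 16 + 2028 = 2044, and 4·(511) is not a perfect square in Q since 511 is squarefree and ≠ 1. Hence x^2 + 4x - 507 is irreducible over Q and is the minimal polynomial of α.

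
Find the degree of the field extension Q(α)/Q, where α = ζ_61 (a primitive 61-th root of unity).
[Q(α):Q] = 60

The minimal polynomial of ζ_61 over Q is the 61-th cyclotomic polynomial Φ_61(x), which is irreducible over Q and has degree φ(61) = 60. Hence [Q(α):Q] = φ(61) = 60.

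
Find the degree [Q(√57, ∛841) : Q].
[Q(√57, ∛841) : Q] = 6

Let L = Q(√57, ∛841). Since Q(√57) ⊂ L and [Q(√57):Q] = 2, the tower law gives 2 | [L:Q]. Likewise Q(∛841) ⊂ L with [Q(∛841):Q] = 3 (because 841 is not a perfect cube), so 3 | [L:Q]. As gcd(2,3) = 1, [L:Q] is divisible by 6. Conversely L is generated over Q by √57 and ∛841, so [L:Q] ≤ 2·3 = 6. Therefore [Q(√57, ∛841) : Q] = 6.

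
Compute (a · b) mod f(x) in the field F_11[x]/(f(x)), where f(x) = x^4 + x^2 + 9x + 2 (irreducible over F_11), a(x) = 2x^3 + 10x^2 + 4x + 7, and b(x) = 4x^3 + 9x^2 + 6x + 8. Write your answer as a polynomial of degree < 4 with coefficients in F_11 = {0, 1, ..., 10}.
a · b ≡ 10x^3 + 3x^2 + 2x + 1 (mod f(x))

Multiply in F_11[x]: a(x)·b(x) = (2x^3 + 10x^2 + 4x + 7)·(4x^3 + 9x^2 + 6x + 8) = 8x^6 + 3x^5 + 8x^4 + 8x^3 + 2x^2 + 8x + 1. This has degree ≥ 4, so divide by f(x) over F_11: 8x^6 + 3x^5 + 8x^4 + 8x^3 + 2x^2 + 8x + 1 = (8x^2 + 3x)·(x^4 + x^2 + 9x + 2) + (10x^3 + 3x^2 + 2x + 1). Hence a·b ≡ 10x^3 + 3x^2 + 2x + 1 (mod f). (F_11[x]/(f) is a field with 11^4 = 14641 elements since f is irreducible of degree 4.)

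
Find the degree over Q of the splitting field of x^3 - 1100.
[K : Q] = 6

The roots of x^3 - 1100 are ∛1100, ω∛1100, ω^2∛1100 where ω = e^(2πi/3) is a primitive cube root of unity, so K = Q(∛1100, ω). Now [Q(∛1100):Q] = 3 (since 1100 is not a perfect cube, x^3 - 1100 is irreducible) and [Q(ω):Q] = 2. Both 2 and 3 divide [K:Q], and [K:Q] ≤ 3·2 = 6, so [K:Q] = 6. (Equivalently: Q(∛1100) ⊂ R but ω ∉ R, so [K : Q(∛1100)] = 2.)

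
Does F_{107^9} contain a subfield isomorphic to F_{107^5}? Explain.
No: F_{107^5} is not a subfield of F_{107^9}

F_{p^m} embeds in F_{p^n} iff m | n. Here 5 ∤ 9 (since 9 = 1·5 + 4 with remainder 4 ≠ 0), so F_{107^5} is not a subfield of F_{107^9}. Equivalently: if it were, the tower law would give 5 = [F_{107^5}:F_107] dividing [F_{107^9}:F_107] = 9, contradiction.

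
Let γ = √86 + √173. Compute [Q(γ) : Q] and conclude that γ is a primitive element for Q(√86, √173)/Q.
[Q(γ) : Q] = 4 (equivalently, Q(γ) = Q(√86, √173))

Obviously Q(γ) ⊆ Q(√86, √173), and [Q(√86, √173):Q] = 4 (since 86, 173 are distinct squarefree integers > 1 with 14878 not a perfect square). To show equality we compute the minimal polynomial of γ. From γ = √86 + √173: γ^2 = 86 + 2√(14878) + 173 = 259 + 2√(14878), so γ^2 - 259 = 2√(14878); squaring, (γ^2 - 259)^2 = 4·14878, i.e. γ^4 - 518γ^2 + 67081 - 59512 = 0, i.e. γ^4 - 518γ^2 + 7569 = 0. So γ is a root of x^4 - 518x^2 + 7569. This polynomial is irreducible over Q: it has no rational root (each ±√86 ± √173 is irrational), and any factorization into two quadratics over Q would force √(14878) ∈ Q (pairing opposite roots) or √86, √173 ∈ Q (other pairings), all impossible. Hence [Q(γ):Q] = 4 = [Q(√86, √173):Q], so Q(γ) = Q(√86, √173).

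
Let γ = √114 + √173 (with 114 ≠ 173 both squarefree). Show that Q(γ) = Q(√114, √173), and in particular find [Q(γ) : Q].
[Q(γ) : Q] = 4 (equivalently, Q(γ) = Q(√114, √173))

Obviously Q(γ) ⊆ Q(√114, √173), and [Q(√114, √173):Q] = 4 (since 114, 173 are distinct squarefree integers > 1 with 19722 not a perfect square). To show equality we compute the minimal polynomial of γ. From γ = √114 + √173: γ^2 = 114 + 2√(19722) + 173 = 287 + 2√(19722), so γ^2 - 287 = 2√(19722); squaring, (γ^2 - 287)^2 = 4·19722, i.e. γ^4 - 574γ^2 + 82369 - 78888 = 0, i.e. γ^4 - 574γ^2 + 3481 = 0. So γ is a root of x^4 - 574x^2 + 3481. This polynomial is irreducible over Q: it has no rational root (each ±√114 ± √173 is irrational), and any factorization into two quadratics over Q would force √(19722) ∈ Q (pairing opposite roots) or √114, √173 ∈ Q (other pairings), all impossible. Hence [Q(γ):Q] = 4 = [Q(√114, √173):Q], so Q(γ) = Q(√114, √173).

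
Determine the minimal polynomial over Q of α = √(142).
m_α(x) = x^2 - 142

α satisfies α^2 - 142 = 0, so x^2 - 142 annihilates α. Since d = 142 is squarefree and ≠ 1, it is not a perfect square in Q, so x^2 - 142 has no rational root and is therefore irreducible over Q (a degree-2 polynomial over a field is irreducible iff it has no root). Hence m_α(x) = x^2 - 142.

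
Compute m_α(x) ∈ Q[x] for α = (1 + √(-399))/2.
m_α(x) = x^2 - x + 100

From 2α - 1 = √(-399), squaring gives (2α - 1)^2 = -399, i.e. 4α^2 - 4α + 1 = -399, so α^2 - α + (1 + 399)/4 = 0. Since -399 ≡ 1 (mod 4), (1 + 399)/4 = 100 ∈ Z. The polynomial x^2 - x + 100 has discriminant 1 - 4·(100) = -399, which is not a perfect square in Q (d = -399 is squarefree and ≠ 1), so x^2 - x + 100 is irreducible over Q. It is the minimal polynomial of α.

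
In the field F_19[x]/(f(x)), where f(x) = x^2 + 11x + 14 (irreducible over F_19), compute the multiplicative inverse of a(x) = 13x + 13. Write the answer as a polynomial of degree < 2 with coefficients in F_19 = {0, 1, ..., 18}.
a(x)^(-1) ≡ 4x + 2 (mod f(x))

Since f is irreducible over F_19, F_19[x]/(f) is a field and a(x) ≠ 0 has an inverse. Apply the extended Euclidean algorithm to f(x) and a(x) in F_19[x]: f(x) = (3x + 11)·a(x) + (4). The last nonzero remainder is the constant 4 = gcd(f, a) in F_19. Back-substituting through the division chain expresses 4 = s(x)·a(x) + t(x)·f(x) with s(x) ≡ 16x + 8 (mod f), so (16x + 8)·a(x) ≡ 4 (mod f). Multiplying by 4^(-1) ≡ 5 in F_19 gives a(x)^(-1) ≡ 5·(16x + 8) ≡ 4x + 2 (mod f). Check: (13x + 13)·(4x + 2) = 14x^2 + 2x + 7 ≡ 1 (mod x^2 + 11x + 14).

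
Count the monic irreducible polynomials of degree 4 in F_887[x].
There are 154751168148 monic irreducible polynomials of degree 4 over F_887

Each element of F_{887^4} that lies in no proper subfield is a root of exactly one monic irreducible of degree 4 over F_887, and each such polynomial has 4 distinct roots in F_{887^4}. By Möbius inversion the count is N_887(4) = (1/4) Σ_{d|4} μ(4/d) · 887^d = (1/4)(μ(4)·887^1 + μ(2)·887^2 + μ(1)·887^4) = 619004672592/4 = 154751168148.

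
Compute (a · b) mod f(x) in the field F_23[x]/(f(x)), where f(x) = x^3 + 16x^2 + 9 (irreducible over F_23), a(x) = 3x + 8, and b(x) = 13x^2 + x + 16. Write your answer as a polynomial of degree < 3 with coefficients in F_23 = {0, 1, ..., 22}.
a · b ≡ 12x^2 + 10x + 7 (mod f(x))

Multiply in F_23[x]: a(x)·b(x) = (3x + 8)·(13x^2 + x + 16) = 16x^3 + 15x^2 + 10x + 13. This has degree ≥ 3, so divide by f(x) over F_23: 16x^3 + 15x^2 + 10x + 13 = (16)·(x^3 + 16x^2 + 9) + (12x^2 + 10x + 7). Hence a·b ≡ 12x^2 + 10x + 7 (mod f). (F_23[x]/(f) is a field with 23^3 = 12167 elements since f is irreducible of degree 3.)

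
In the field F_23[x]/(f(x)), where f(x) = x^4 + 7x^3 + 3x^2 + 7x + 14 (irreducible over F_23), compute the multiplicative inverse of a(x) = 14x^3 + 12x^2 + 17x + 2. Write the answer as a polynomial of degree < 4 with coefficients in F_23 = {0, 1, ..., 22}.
a(x)^(-1) ≡ x^3 + 5x^2 + 6x + 19 (mod f(x))

Since f is irreducible over F_23, F_23[x]/(f) is a field and a(x) ≠ 0 has an inverse. Apply the extended Euclidean algorithm to f(x) and a(x) in F_23[x]: f(x) = (5x + 11)·a(x) + (16x^2 + 17x + 15);  a(x) = (21x)·(16x^2 + 17x + 15) + (x + 2);  (16x^2 + 17x + 15) = (16x + 8)·(x + 2) + (22). The last nonzero remainder is the constant 22 = gcd(f, a) in F_23. Back-substituting through the division chain expresses 22 = s(x)·a(x) + t(x)·f(x) with s(x) ≡ 22x^3 + 18x^2 + 17x + 4 (mod f), so (22x^3 + 18x^2 + 17x + 4)·a(x) ≡ 22 (mod f). Multiplying by 22^(-1) ≡ 22 in F_23 gives a(x)^(-1) ≡ 22·(22x^3 + 18x^2 + 17x + 4) ≡ x^3 + 5x^2 + 6x + 19 (mod f). Check: (14x^3 + 12x^2 + 17x + 2)·(x^3 + 5x^2 + 6x + 19) = 14x^6 + 13x^5 + 11x^3 + 18x^2 + 13x + 15 ≡ 1 (mod x^4 + 7x^3 + 3x^2 + 7x + 14).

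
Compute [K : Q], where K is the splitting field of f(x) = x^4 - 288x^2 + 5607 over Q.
[K : Q] = 4

Solving the quadratic in x^2: x^2 = (288 ± √(288^2 - 4·5607))/2 = (288 ± √60516)/2 = (288 ± 246)/2, giving x^2 = 21 or x^2 = 267. So f(x) = (x^2 - 21)(x^2 - 267) and the roots of f are ±√21, ±√267. Hence the splitting field is K = Q(√21, √267). Since 21 and 267 are distinct squarefree integers > 1, their product 5607 is not a perfect square, so √267 ∉ Q(√21). By the tower law [K:Q] = [Q(√21,√267):Q(√21)] · [Q(√21):Q] = 2 · 2 = 4.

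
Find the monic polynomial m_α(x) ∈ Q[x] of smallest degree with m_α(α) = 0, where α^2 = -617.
m_α(x) = x^2 + 617

α satisfies α^2 + 617 = 0, so x^2 + 617 annihilates α. Since d = -617 is squarefree and ≠ 1, it is not a perfect square in Q, so x^2 + 617 has no rational root and is therefore irreducible over Q (a degree-2 polynomial over a field is irreducible iff it has no root). Hence m_α(x) = x^2 + 617.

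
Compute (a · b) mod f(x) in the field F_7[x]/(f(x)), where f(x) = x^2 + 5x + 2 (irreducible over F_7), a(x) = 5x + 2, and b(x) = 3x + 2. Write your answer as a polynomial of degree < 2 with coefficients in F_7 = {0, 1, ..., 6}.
a · b ≡ 4x + 2 (mod f(x))

Multiply in F_7[x]: a(x)·b(x) = (5x + 2)·(3x + 2) = x^2 + 2x + 4. This has degree ≥ 2, so divide by f(x) over F_7: x^2 + 2x + 4 = (1)·(x^2 + 5x + 2) + (4x + 2). Hence a·b ≡ 4x + 2 (mod f). (F_7[x]/(f) is a field with 7^2 = 49 elements since f is irreducible of degree 2.)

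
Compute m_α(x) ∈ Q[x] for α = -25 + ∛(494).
m_α(x) = x^3 + 75x^2 + 1875x + 15131

Set β = α + 25 = ∛(494), so β^3 = 494. Then (α + 25)^3 - 494 = 0, i.e. α is a root of g(x) = (x + 25)^3 - 494 = x^3 + 75x^2 + 1875x + 15131. Since g(x) = h(x + 25) where h(x) = x^3 - 494, and h is irreducible over Q (because 494 is not a perfect cube, so h has no rational root, and a monic cubic with no rational root is irreducible), g is also irreducible (irreducibility is preserved under the substitution x → x + 25). Hence m_α(x) = x^3 + 75x^2 + 1875x + 15131.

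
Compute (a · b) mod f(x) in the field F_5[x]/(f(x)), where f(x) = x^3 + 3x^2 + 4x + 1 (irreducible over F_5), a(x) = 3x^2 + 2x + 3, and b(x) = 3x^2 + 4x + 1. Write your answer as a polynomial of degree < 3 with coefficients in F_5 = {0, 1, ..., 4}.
a · b ≡ x^2 + x + 2 (mod f(x))

Multiply in F_5[x]: a(x)·b(x) = (3x^2 + 2x + 3)·(3x^2 + 4x + 1) = 4x^4 + 3x^3 + 4x + 3. This has degree ≥ 3, so divide by f(x) over F_5: 4x^4 + 3x^3 + 4x + 3 = (4x + 1)·(x^3 + 3x^2 + 4x + 1) + (x^2 + x + 2). Hence a·b ≡ x^2 + x + 2 (mod f). (F_5[x]/(f) is a field with 5^3 = 125 elements since f is irreducible of degree 3.)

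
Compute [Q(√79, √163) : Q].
[Q(√79, √163) : Q] = 4

[Q(√79):Q] = 2 (min poly x^2 - 79, irreducible since 79 is squarefree > 1). For the top step, suppose √163 ∈ Q(√79), say √163 = c + d√79 with c, d ∈ Q. Squaring: 163 = c^2 + 79d^2 + 2cd√79. Since √79 ∉ Q this forces 2cd = 0. If d = 0 then √163 = c ∈ Q, contradicting 163 squarefree > 1. If c = 0 then 163 = 79d^2, so 79·163 = (79d)^2 is a perfect square in Q — but 79·163 = 12877 is not a perfect square (since 79 and 163 are distinct squarefree integers). Contradiction. Hence √163 ∉ Q(√79), so x^2 - 163 stays irreducible over Q(√79) and [Q(√79, √163) : Q(√79)] = 2. By the tower law, [Q(√79, √163) : Q] = 2 · 2 = 4.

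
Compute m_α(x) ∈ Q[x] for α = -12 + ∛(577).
m_α(x) = x^3 + 36x^2 + 432x + 1151

Set β = α + 12 = ∛(577), so β^3 = 577. Then (α + 12)^3 - 577 = 0, i.e. α is a root of g(x) = (x + 12)^3 - 577 = x^3 + 36x^2 + 432x + 1151. Since g(x) = h(x + 12) where h(x) = x^3 - 577, and h is irreducible over Q (because 577 is not a perfect cube, so h has no rational root, and a monic cubic with no rational root is irreducible), g is also irreducible (irreducibility is preserved under the substitution x → x + 12). Hence m_α(x) = x^3 + 36x^2 + 432x + 1151.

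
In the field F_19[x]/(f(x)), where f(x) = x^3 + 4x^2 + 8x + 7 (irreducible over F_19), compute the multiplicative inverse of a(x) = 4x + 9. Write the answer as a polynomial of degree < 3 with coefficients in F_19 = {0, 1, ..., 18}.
a(x)^(-1) ≡ 4x^2 + 7x + 2 (mod f(x))

Since f is irreducible over F_19, F_19[x]/(f) is a field and a(x) ≠ 0 has an inverse. Apply the extended Euclidean algorithm to f(x) and a(x) in F_19[x]: f(x) = (5x^2 + 4x + 12)·a(x) + (13). The last nonzero remainder is the constant 13 = gcd(f, a) in F_19. Back-substituting through the division chain expresses 13 = s(x)·a(x) + t(x)·f(x) with s(x) ≡ 14x^2 + 15x + 7 (mod f), so (14x^2 + 15x + 7)·a(x) ≡ 13 (mod f). Multiplying by 13^(-1) ≡ 3 in F_19 gives a(x)^(-1) ≡ 3·(14x^2 + 15x + 7) ≡ 4x^2 + 7x + 2 (mod f). Check: (4x + 9)·(4x^2 + 7x + 2) = 16x^3 + 7x^2 + 14x + 18 ≡ 1 (mod x^3 + 4x^2 + 8x + 7).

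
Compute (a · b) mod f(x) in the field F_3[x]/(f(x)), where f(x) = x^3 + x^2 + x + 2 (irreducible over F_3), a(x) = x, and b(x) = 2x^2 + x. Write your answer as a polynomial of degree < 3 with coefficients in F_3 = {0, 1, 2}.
a · b ≡ 2x^2 + x + 2 (mod f(x))

Multiply in F_3[x]: a(x)·b(x) = (x)·(2x^2 + x) = 2x^3 + x^2. This has degree ≥ 3, so divide by f(x) over F_3: 2x^3 + x^2 = (2)·(x^3 + x^2 + x + 2) + (2x^2 + x + 2). Hence a·b ≡ 2x^2 + x + 2 (mod f). (F_3[x]/(f) is a field with 3^3 = 27 elements since f is irreducible of degree 3.)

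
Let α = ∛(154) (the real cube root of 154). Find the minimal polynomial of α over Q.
m_α(x) = x^3 - 154

α satisfies α^3 = 154, so x^3 - 154 annihilates α. By the rational root test, a rational root p/q (in lowest terms) of x^3 - 154 would satisfy p^3 = 154 q^3, forcing q = 1 and p^3 = 154; but 154 is not a perfect cube, contradiction. A monic cubic over Q with no rational root is irreducible (any nontrivial factorization would include a linear factor). Hence x^3 - 154 is the minimal polynomial of α, and in particular [Q(α):Q] = 3.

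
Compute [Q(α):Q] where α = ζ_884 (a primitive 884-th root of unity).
[Q(α):Q] = 384

The minimal polynomial of ζ_884 over Q is the 884-th cyclotomic polynomial Φ_884(x), which is irreducible over Q and has degree φ(884) = 384. Hence [Q(α):Q] = φ(884) = 384.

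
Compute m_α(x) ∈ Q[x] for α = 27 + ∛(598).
m_α(x) = x^3 - 81x^2 + 2187x - 20281

Set β = α - 27 = ∛(598), so β^3 = 598. Then (α - 27)^3 - 598 = 0, i.e. α is a root of g(x) = (x - 27)^3 - 598 = x^3 - 81x^2 + 2187x - 20281. Since g(x) = h(x - 27) where h(x) = x^3 - 598, and h is irreducible over Q (because 598 is not a perfect cube, so h has no rational root, and a monic cubic with no rational root is irreducible), g is also irreducible (irreducibility is preserved under the substitution x → x - 27). Hence m_α(x) = x^3 - 81x^2 + 2187x - 20281.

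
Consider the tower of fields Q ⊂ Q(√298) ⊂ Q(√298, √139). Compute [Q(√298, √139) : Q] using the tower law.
[Q(√298, √139) : Q] = 4

[Q(√298):Q] = 2 (min poly x^2 - 298, irreducible since 298 is squarefree > 1). For the top step, suppose √139 ∈ Q(√298), say √139 = c + d√298 with c, d ∈ Q. Squaring: 139 = c^2 + 298d^2 + 2cd√298. Since √298 ∉ Q this forces 2cd = 0. If d = 0 then √139 = c ∈ Q, contradicting 139 squarefree > 1. If c = 0 then 139 = 298d^2, so 298·139 = (298d)^2 is a perfect square in Q — but 298·139 = 41422 is not a perfect square (since 298 and 139 are distinct squarefree integers). Contradiction. Hence √139 ∉ Q(√298), so x^2 - 139 stays irreducible over Q(√298) and [Q(√298, √139) : Q(√298)] = 2. By the tower law, [Q(√298, √139) : Q] = 2 · 2 = 4.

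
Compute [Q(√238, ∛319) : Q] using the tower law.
[Q(√238, ∛319) : Q] = 6

Let L = Q(√238, ∛319). Since Q(√238) ⊂ L and [Q(√238):Q] = 2, the tower law gives 2 | [L:Q]. Likewise Q(∛319) ⊂ L with [Q(∛319):Q] = 3 (because 319 is not a perfect cube), so 3 | [L:Q]. As gcd(2,3) = 1, [L:Q] is divisible by 6. Conversely L is generated over Q by √238 and ∛319, so [L:Q] ≤ 2·3 = 6. Therefore [Q(√238, ∛319) : Q] = 6.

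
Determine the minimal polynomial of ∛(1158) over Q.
m_α(x) = x^3 - 1158

α satisfies α^3 = 1158, so x^3 - 1158 annihilates α. By the rational root test, a rational root p/q (in lowest terms) of x^3 - 1158 would satisfy p^3 = 1158 q^3, forcing q = 1 and p^3 = 1158; but 1158 is not a perfect cube, contradiction. A monic cubic over Q with no rational root is irreducible (any nontrivial factorization would include a linear factor). Hence x^3 - 1158 is the minimal polynomial of α, and in particular [Q(α):Q] = 3.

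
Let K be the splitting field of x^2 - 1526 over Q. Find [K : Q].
[K : Q] = 2

f(x) = x^2 - 1526 factors as (x - √1526)(x + √1526). The splitting field is K = Q(√1526). Since 1526 is squarefree and > 1, it is not a perfect square, so x^2 - 1526 is irreducible over Q and [Q(√1526) : Q] = 2. Hence [K : Q] = 2.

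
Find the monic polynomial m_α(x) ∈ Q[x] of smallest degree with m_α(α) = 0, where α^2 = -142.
m_α(x) = x^2 + 142

α satisfies α^2 + 142 = 0, so x^2 + 142 annihilates α. Since d = -142 is squarefree and ≠ 1, it is not a perfect square in Q, so x^2 + 142 has no rational root and is therefore irreducible over Q (a degree-2 polynomial over a field is irreducible iff it has no root). Hence m_α(x) = x^2 + 142.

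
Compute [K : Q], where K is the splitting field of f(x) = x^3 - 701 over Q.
[K : Q] = 6

The roots of x^3 - 701 are ∛701, ω∛701, ω^2∛701 where ω = e^(2πi/3) is a primitive cube root of unity, so K = Q(∛701, ω). Now [Q(∛701):Q] = 3 (since 701 is not a perfect cube, x^3 - 701 is irreducible) and [Q(ω):Q] = 2. Both 2 and 3 divide [K:Q], and [K:Q] ≤ 3·2 = 6, so [K:Q] = 6. (Equivalently: Q(∛701) ⊂ R but ω ∉ R, so [K : Q(∛701)] = 2.)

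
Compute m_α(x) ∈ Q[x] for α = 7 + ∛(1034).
m_α(x) = x^3 - 21x^2 + 147x - 1377

Set β = α - 7 = ∛(1034), so β^3 = 1034. Then (α - 7)^3 - 1034 = 0, i.e. α is a root of g(x) = (x - 7)^3 - 1034 = x^3 - 21x^2 + 147x - 1377. Since g(x) = h(x - 7) where h(x) = x^3 - 1034, and h is irreducible over Q (because 1034 is not a perfect cube, so h has no rational root, and a monic cubic with no rational root is irreducible), g is also irreducible (irreducibility is preserved under the substitution x → x - 7). Hence m_α(x) = x^3 - 21x^2 + 147x - 1377.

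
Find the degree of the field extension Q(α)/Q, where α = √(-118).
[Q(α):Q] = 2

[Q(α):Q] equals the degree of the minimal polynomial of α. Here α^2 = -118 and x^2 + 118 is irreducible (d = -118 is squarefree, ≠ 1, hence not a square), so deg(m_α) = 2. Thus [Q(α):Q] = 2.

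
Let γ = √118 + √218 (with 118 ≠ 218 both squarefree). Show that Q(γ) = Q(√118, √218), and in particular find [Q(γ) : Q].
[Q(γ) : Q] = 4 (equivalently, Q(γ) = Q(√118, √218))

Obviously Q(γ) ⊆ Q(√118, √218), and [Q(√118, √218):Q] = 4 (since 118, 218 are distinct squarefree integers > 1 with 25724 not a perfect square). To show equality we compute the minimal polynomial of γ. From γ = √118 + √218: γ^2 = 118 + 2√(25724) + 218 = 336 + 2√(25724), so γ^2 - 336 = 2√(25724); squaring, (γ^2 - 336)^2 = 4·25724, i.e. γ^4 - 672γ^2 + 112896 - 102896 = 0, i.e. γ^4 - 672γ^2 + 10000 = 0. So γ is a root of x^4 - 672x^2 + 10000. This polynomial is irreducible over Q: it has no rational root (each ±√118 ± √218 is irrational), and any factorization into two quadratics over Q would force √(25724) ∈ Q (pairing opposite roots) or √118, √218 ∈ Q (other pairings), all impossible. Hence [Q(γ):Q] = 4 = [Q(√118, √218):Q], so Q(γ) = Q(√118, √218).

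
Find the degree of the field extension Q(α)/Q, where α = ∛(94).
[Q(α):Q] = 3

The minimal polynomial of α is x^3 - 94, irreducible over Q since 94 is not a perfect cube (so x^3 - 94 has no rational root). Hence [Q(α):Q] = deg(m_α) = 3.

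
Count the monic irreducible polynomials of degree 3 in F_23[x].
There are 4048 monic irreducible polynomials of degree 3 over F_23

Each element of F_{23^3} that lies in no proper subfield is a root of exactly one monic irreducible of degree 3 over F_23, and each such polynomial has 3 distinct roots in F_{23^3}. By Möbius inversion the count is N_23(3) = (1/3) Σ_{d|3} μ(3/d) · 23^d = (1/3)(μ(3)·23^1 + μ(1)·23^3) = 12144/3 = 4048.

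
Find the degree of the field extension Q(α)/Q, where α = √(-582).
[Q(α):Q] = 2

[Q(α):Q] equals the degree of the minimal polynomial of α. Here α^2 = -582 and x^2 + 582 is irreducible (d = -582 is squarefree, ≠ 1, hence not a square), so deg(m_α) = 2. Thus [Q(α):Q] = 2.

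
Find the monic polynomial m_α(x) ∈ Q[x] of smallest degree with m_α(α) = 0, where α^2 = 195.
m_α(x) = x^2 - 195

α satisfies α^2 - 195 = 0, so x^2 - 195 annihilates α. Since d = 195 is squarefree and ≠ 1, it is not a perfect square in Q, so x^2 - 195 has no rational root and is therefore irreducible over Q (a degree-2 polynomial over a field is irreducible iff it has no root). Hence m_α(x) = x^2 - 195.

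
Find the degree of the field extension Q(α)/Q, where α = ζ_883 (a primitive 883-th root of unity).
[Q(α):Q] = 882

The minimal polynomial of ζ_883 over Q is the 883-th cyclotomic polynomial Φ_883(x), which is irreducible over Q and has degree φ(883) = 882. Hence [Q(α):Q] = φ(883) = 882.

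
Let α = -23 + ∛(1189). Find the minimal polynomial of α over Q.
m_α(x) = x^3 + 69x^2 + 1587x + 10978

Set β = α + 23 = ∛(1189), so β^3 = 1189. Then (α + 23)^3 - 1189 = 0, i.e. α is a root of g(x) = (x + 23)^3 - 1189 = x^3 + 69x^2 + 1587x + 10978. Since g(x) = h(x + 23) where h(x) = x^3 - 1189, and h is irreducible over Q (because 1189 is not a perfect cube, so h has no rational root, and a monic cubic with no rational root is irreducible), g is also irreducible (irreducibility is preserved under the substitution x → x + 23). Hence m_α(x) = x^3 + 69x^2 + 1587x + 10978.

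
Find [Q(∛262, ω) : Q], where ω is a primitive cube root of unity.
[Q(∛262, ω) : Q] = 6

[Q(∛262):Q] = 3 (min poly x^3 - 262, irreducible since 262 is not a perfect cube). [Q(ω):Q] = 2 (min poly x^2 + x + 1). Since Q(∛262) ⊂ R and ω ∉ R, we have ω ∉ Q(∛262), so x^2 + x + 1 remains irreducible over Q(∛262) and [Q(∛262, ω) : Q(∛262)] = 2. By the tower law, [Q(∛262, ω) : Q] = 3 · 2 = 6. (In fact Q(∛262, ω) is the splitting field of x^3 - 262 over Q.)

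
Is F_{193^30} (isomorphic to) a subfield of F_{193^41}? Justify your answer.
No: F_{193^30} is not a subfield of F_{193^41}

F_{p^m} embeds in F_{p^n} iff m | n. Here 30 ∤ 41 (since 41 = 1·30 + 11 with remainder 11 ≠ 0), so F_{193^30} is not a subfield of F_{193^41}. Equivalently: if it were, the tower law would give 30 = [F_{193^30}:F_193] dividing [F_{193^41}:F_193] = 41, contradiction.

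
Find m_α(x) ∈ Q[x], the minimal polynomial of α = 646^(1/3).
m_α(x) = x^3 - 646

α satisfies α^3 = 646, so x^3 - 646 annihilates α. By the rational root test, a rational root p/q (in lowest terms) of x^3 - 646 would satisfy p^3 = 646 q^3, forcing q = 1 and p^3 = 646; but 646 is not a perfect cube, contradiction. A monic cubic over Q with no rational root is irreducible (any nontrivial factorization would include a linear factor). Hence x^3 - 646 is the minimal polynomial of α, and in particular [Q(α):Q] = 3.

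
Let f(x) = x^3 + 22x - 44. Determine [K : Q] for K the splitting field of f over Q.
[K : Q] = 6

By the rational root test, any rational root of the monic integer polynomial f(x) = x^3 + 22x - 44 must be an integer dividing the constant term -44, i.e. one of ±{1, 2, 4, 11, 22, 44}. Evaluating: f(1) = -21, f(-1) = -67, f(2) = 8, f(-2) = -96, f(4) = 108, f(-4) = -196, f(11) = 1529, f(-11) = -1617, f(22) = 11088, f(-22) = -11176, f(44) = 86108, f(-44) = -86196; none is 0, so f has no rational root and is therefore irreducible over Q (a cubic with no linear factor over a field is irreducible). For an irreducible cubic, the Galois group is A_3 or S_3 according as the discriminant disc(f) = -4a^3 - 27b^2 = -4·(22)^3 - 27·(-44)^2 = -94864 is or is not a square in Q. Here disc(f) = -94864 is not a perfect square in Q, so the Galois group of f over Q is not contained in A_3 and must be all of S_3. The splitting field has degree |S_3| = 6 over Q, so [K : Q] = 6.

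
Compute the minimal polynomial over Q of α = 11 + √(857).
m_α(x) = x^2 - 22x - 736

From α - 11 = √(857), squaring gives (α - 11)^2 = 857, i.e. α^2 - 22α + 121 = 857, so α^2 - 22α - 736 = 0. The discriminant of x^2 - 22x - 736 is (-22)^2 - 4·(-736) = 484 + 2944 = 3428, and 4·(857) is not a perfect square in Q since 857 is squarefree and ≠ 1. Hence x^2 - 22x - 736 is irreducible over Q and is the minimal polynomial of α.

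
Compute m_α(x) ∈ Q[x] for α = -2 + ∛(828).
m_α(x) = x^3 + 6x^2 + 12x - 820

Set β = α + 2 = ∛(828), so β^3 = 828. Then (α + 2)^3 - 828 = 0, i.e. α is a root of g(x) = (x + 2)^3 - 828 = x^3 + 6x^2 + 12x - 820. Since g(x) = h(x + 2) where h(x) = x^3 - 828, and h is irreducible over Q (because 828 is not a perfect cube, so h has no rational root, and a monic cubic with no rational root is irreducible), g is also irreducible (irreducibility is preserved under the substitution x → x + 2). Hence m_α(x) = x^3 + 6x^2 + 12x - 820.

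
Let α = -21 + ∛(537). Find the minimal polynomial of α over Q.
m_α(x) = x^3 + 63x^2 + 1323x + 8724

Set β = α + 21 = ∛(537), so β^3 = 537. Then (α + 21)^3 - 537 = 0, i.e. α is a root of g(x) = (x + 21)^3 - 537 = x^3 + 63x^2 + 1323x + 8724. Since g(x) = h(x + 21) where h(x) = x^3 - 537, and h is irreducible over Q (because 537 is not a perfect cube, so h has no rational root, and a monic cubic with no rational root is irreducible), g is also irreducible (irreducibility is preserved under the substitution x → x + 21). Hence m_α(x) = x^3 + 63x^2 + 1323x + 8724.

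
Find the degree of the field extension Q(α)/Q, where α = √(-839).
[Q(α):Q] = 2

[Q(α):Q] equals the degree of the minimal polynomial of α. Here α^2 = -839 and x^2 + 839 is irreducible (d = -839 is squarefree, ≠ 1, hence not a square), so deg(m_α) = 2. Thus [Q(α):Q] = 2.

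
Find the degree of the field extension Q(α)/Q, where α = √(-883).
[Q(α):Q] = 2

[Q(α):Q] equals the degree of the minimal polynomial of α. Here α^2 = -883 and x^2 + 883 is irreducible (d = -883 is squarefree, ≠ 1, hence not a square), so deg(m_α) = 2. Thus [Q(α):Q] = 2.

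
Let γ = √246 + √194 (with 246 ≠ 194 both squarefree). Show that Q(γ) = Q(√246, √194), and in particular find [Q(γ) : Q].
[Q(γ) : Q] = 4 (equivalently, Q(γ) = Q(√246, √194))

Obviously Q(γ) ⊆ Q(√246, √194), and [Q(√246, √194):Q] = 4 (since 246, 194 are distinct squarefree integers > 1 with 47724 not a perfect square). To show equality we compute the minimal polynomial of γ. From γ = √246 + √194: γ^2 = 246 + 2√(47724) + 194 = 440 + 2√(47724), so γ^2 - 440 = 2√(47724); squaring, (γ^2 - 440)^2 = 4·47724, i.e. γ^4 - 880γ^2 + 193600 - 190896 = 0, i.e. γ^4 - 880γ^2 + 2704 = 0. So γ is a root of x^4 - 880x^2 + 2704. This polynomial is irreducible over Q: it has no rational root (each ±√246 ± √194 is irrational), and any factorization into two quadratics over Q would force √(47724) ∈ Q (pairing opposite roots) or √246, √194 ∈ Q (other pairings), all impossible. Hence [Q(γ):Q] = 4 = [Q(√246, √194):Q], so Q(γ) = Q(√246, √194).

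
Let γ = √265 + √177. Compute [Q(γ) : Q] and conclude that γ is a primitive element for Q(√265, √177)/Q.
[Q(γ) : Q] = 4 (equivalently, Q(γ) = Q(√265, √177))

Obviously Q(γ) ⊆ Q(√265, √177), and [Q(√265, √177):Q] = 4 (since 265, 177 are distinct squarefree integers > 1 with 46905 not a perfect square). To show equality we compute the minimal polynomial of γ. From γ = √265 + √177: γ^2 = 265 + 2√(46905) + 177 = 442 + 2√(46905), so γ^2 - 442 = 2√(46905); squaring, (γ^2 - 442)^2 = 4·46905, i.e. γ^4 - 884γ^2 + 195364 - 187620 = 0, i.e. γ^4 - 884γ^2 + 7744 = 0. So γ is a root of x^4 - 884x^2 + 7744. This polynomial is irreducible over Q: it has no rational root (each ±√265 ± √177 is irrational), and any factorization into two quadratics over Q would force √(46905) ∈ Q (pairing opposite roots) or √265, √177 ∈ Q (other pairings), all impossible. Hence [Q(γ):Q] = 4 = [Q(√265, √177):Q], so Q(γ) = Q(√265, √177).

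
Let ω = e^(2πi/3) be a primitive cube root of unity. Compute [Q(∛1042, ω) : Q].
[Q(∛1042, ω) : Q] = 6

[Q(∛1042):Q] = 3 (min poly x^3 - 1042, irreducible since 1042 is not a perfect cube). [Q(ω):Q] = 2 (min poly x^2 + x + 1). Since Q(∛1042) ⊂ R and ω ∉ R, we have ω ∉ Q(∛1042), so x^2 + x + 1 remains irreducible over Q(∛1042) and [Q(∛1042, ω) : Q(∛1042)] = 2. By the tower law, [Q(∛1042, ω) : Q] = 3 · 2 = 6. (In fact Q(∛1042, ω) is the splitting field of x^3 - 1042 over Q.)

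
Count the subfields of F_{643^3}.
F_{643^3} has 2 subfields

The subfields of F_{p^n} are exactly the fields F_{p^d} for d | n (each is the fixed field of the unique index-d subgroup of Gal(F_{p^n}/F_p) ≅ Z/nZ). The divisors of n = 3 are {1, 3}, giving 2 subfields: F_{643^1}, F_{643^3}.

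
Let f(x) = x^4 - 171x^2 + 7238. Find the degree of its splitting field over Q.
[K : Q] = 4

Solving the quadratic in x^2: x^2 = (171 ± √(171^2 - 4·7238))/2 = (171 ± √289)/2 = (171 ± 17)/2, giving x^2 = 77 or x^2 = 94. So f(x) = (x^2 - 77)(x^2 - 94) and the roots of f are ±√77, ±√94. Hence the splitting field is K = Q(√77, √94). Since 77 and 94 are distinct squarefree integers > 1, their product 7238 is not a perfect square, so √94 ∉ Q(√77). By the tower law [K:Q] = [Q(√77,√94):Q(√77)] · [Q(√77):Q] = 2 · 2 = 4.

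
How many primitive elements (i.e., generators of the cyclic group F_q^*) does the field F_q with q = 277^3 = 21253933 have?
There are φ(21253932) = 5474304 primitive elements

F_q^* is cyclic of order q - 1 = 21253932. A cyclic group of order m has exactly φ(m) generators. Here m = 21253932 = 2^2 · 3^2 · 7 · 19 · 23 · 193, so the number of primitive elements is φ(21253932) = 5474304.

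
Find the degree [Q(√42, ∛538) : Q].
[Q(√42, ∛538) : Q] = 6

Let L = Q(√42, ∛538). Since Q(√42) ⊂ L and [Q(√42):Q] = 2, the tower law gives 2 | [L:Q]. Likewise Q(∛538) ⊂ L with [Q(∛538):Q] = 3 (because 538 is not a perfect cube), so 3 | [L:Q]. As gcd(2,3) = 1, [L:Q] is divisible by 6. Conversely L is generated over Q by √42 and ∛538, so [L:Q] ≤ 2·3 = 6. Therefore [Q(√42, ∛538) : Q] = 6.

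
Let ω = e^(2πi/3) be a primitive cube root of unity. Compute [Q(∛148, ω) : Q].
[Q(∛148, ω) : Q] = 6

[Q(∛148):Q] = 3 (min poly x^3 - 148, irreducible since 148 is not a perfect cube). [Q(ω):Q] = 2 (min poly x^2 + x + 1). Since Q(∛148) ⊂ R and ω ∉ R, we have ω ∉ Q(∛148), so x^2 + x + 1 remains irreducible over Q(∛148) and [Q(∛148, ω) : Q(∛148)] = 2. By the tower law, [Q(∛148, ω) : Q] = 3 · 2 = 6. (In fact Q(∛148, ω) is the splitting field of x^3 - 148 over Q.)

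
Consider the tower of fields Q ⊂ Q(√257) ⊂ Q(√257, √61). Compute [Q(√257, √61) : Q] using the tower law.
[Q(√257, √61) : Q] = 4

[Q(√257):Q] = 2 (min poly x^2 - 257, irreducible since 257 is squarefree > 1). For the top step, suppose √61 ∈ Q(√257), say √61 = c + d√257 with c, d ∈ Q. Squaring: 61 = c^2 + 257d^2 + 2cd√257. Since √257 ∉ Q this forces 2cd = 0. If d = 0 then √61 = c ∈ Q, contradicting 61 squarefree > 1. If c = 0 then 61 = 257d^2, so 257·61 = (257d)^2 is a perfect square in Q — but 257·61 = 15677 is not a perfect square (since 257 and 61 are distinct squarefree integers). Contradiction. Hence √61 ∉ Q(√257), so x^2 - 61 stays irreducible over Q(√257) and [Q(√257, √61) : Q(√257)] = 2. By the tower law, [Q(√257, √61) : Q] = 2 · 2 = 4.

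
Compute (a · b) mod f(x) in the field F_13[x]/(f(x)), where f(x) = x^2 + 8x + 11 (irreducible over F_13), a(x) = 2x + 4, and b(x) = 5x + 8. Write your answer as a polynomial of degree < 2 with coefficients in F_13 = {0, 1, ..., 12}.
a · b ≡ 8x (mod f(x))

Multiply in F_13[x]: a(x)·b(x) = (2x + 4)·(5x + 8) = 10x^2 + 10x + 6. This has degree ≥ 2, so divide by f(x) over F_13: 10x^2 + 10x + 6 = (10)·(x^2 + 8x + 11) + (8x). Hence a·b ≡ 8x (mod f). (F_13[x]/(f) is a field with 13^2 = 169 elements since f is irreducible of degree 2.)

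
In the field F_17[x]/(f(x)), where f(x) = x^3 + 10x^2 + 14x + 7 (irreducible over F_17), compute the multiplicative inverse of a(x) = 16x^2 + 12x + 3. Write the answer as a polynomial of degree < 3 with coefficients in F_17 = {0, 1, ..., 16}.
a(x)^(-1) ≡ 9x^2 + 9 (mod f(x))

Since f is irreducible over F_17, F_17[x]/(f) is a field and a(x) ≠ 0 has an inverse. Apply the extended Euclidean algorithm to f(x) and a(x) in F_17[x]: f(x) = (16x + 12)·a(x) + (9x + 5);  a(x) = (15x + 10)·(9x + 5) + (4). The last nonzero remainder is the constant 4 = gcd(f, a) in F_17. Back-substituting through the division chain expresses 4 = s(x)·a(x) + t(x)·f(x) with s(x) ≡ 2x^2 + 2 (mod f), so (2x^2 + 2)·a(x) ≡ 4 (mod f). Multiplying by 4^(-1) ≡ 13 in F_17 gives a(x)^(-1) ≡ 13·(2x^2 + 2) ≡ 9x^2 + 9 (mod f). Check: (16x^2 + 12x + 3)·(9x^2 + 9) = 8x^4 + 6x^3 + x^2 + 6x + 10 ≡ 1 (mod x^3 + 10x^2 + 14x + 7).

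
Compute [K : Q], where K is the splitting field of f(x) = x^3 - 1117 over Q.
[K : Q] = 6

The roots of x^3 - 1117 are ∛1117, ω∛1117, ω^2∛1117 where ω = e^(2πi/3) is a primitive cube root of unity, so K = Q(∛1117, ω). Now [Q(∛1117):Q] = 3 (since 1117 is not a perfect cube, x^3 - 1117 is irreducible) and [Q(ω):Q] = 2. Both 2 and 3 divide [K:Q], and [K:Q] ≤ 3·2 = 6, so [K:Q] = 6. (Equivalently: Q(∛1117) ⊂ R but ω ∉ R, so [K : Q(∛1117)] = 2.)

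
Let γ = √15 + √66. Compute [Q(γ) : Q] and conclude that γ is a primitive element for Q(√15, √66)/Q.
[Q(γ) : Q] = 4 (equivalently, Q(γ) = Q(√15, √66))

Obviously Q(γ) ⊆ Q(√15, √66), and [Q(√15, √66):Q] = 4 (since 15, 66 are distinct squarefree integers > 1 with 990 not a perfect square). To show equality we compute the minimal polynomial of γ. From γ = √15 + √66: γ^2 = 15 + 2√(990) + 66 = 81 + 2√(990), so γ^2 - 81 = 2√(990); squaring, (γ^2 - 81)^2 = 4·990, i.e. γ^4 - 162γ^2 + 6561 - 3960 = 0, i.e. γ^4 - 162γ^2 + 2601 = 0. So γ is a root of x^4 - 162x^2 + 2601. This polynomial is irreducible over Q: it has no rational root (each ±√15 ± √66 is irrational), and any factorization into two quadratics over Q would force √(990) ∈ Q (pairing opposite roots) or √15, √66 ∈ Q (other pairings), all impossible. Hence [Q(γ):Q] = 4 = [Q(√15, √66):Q], so Q(γ) = Q(√15, √66).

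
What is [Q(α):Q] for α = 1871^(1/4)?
[Q(α):Q] = 4

α is a root of x^4 - 1871. By Eisenstein's criterion at the prime p = 1871 (which divides the constant term 1871 but p^2 = 3500641 does not, since 1871 is squarefree), x^4 - 1871 is irreducible over Q. Hence [Q(α):Q] = 4.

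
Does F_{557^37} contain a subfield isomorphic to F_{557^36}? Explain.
No: F_{557^36} is not a subfield of F_{557^37}

F_{p^m} embeds in F_{p^n} iff m | n. Here 36 ∤ 37 (since 37 = 1·36 + 1 with remainder 1 ≠ 0), so F_{557^36} is not a subfield of F_{557^37}. Equivalently: if it were, the tower law would give 36 = [F_{557^36}:F_557] dividing [F_{557^37}:F_557] = 37, contradiction.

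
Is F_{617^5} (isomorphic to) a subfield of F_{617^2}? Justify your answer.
No: F_{617^5} is not a subfield of F_{617^2}

F_{p^m} embeds in F_{p^n} iff m | n. Here 5 ∤ 2 (since 2 = 0·5 + 2 with remainder 2 ≠ 0), so F_{617^5} is not a subfield of F_{617^2}. Equivalently: if it were, the tower law would give 5 = [F_{617^5}:F_617] dividing [F_{617^2}:F_617] = 2, contradiction.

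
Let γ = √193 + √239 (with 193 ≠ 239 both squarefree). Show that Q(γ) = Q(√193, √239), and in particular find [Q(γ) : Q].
[Q(γ) : Q] = 4 (equivalently, Q(γ) = Q(√193, √239))

Obviously Q(γ) ⊆ Q(√193, √239), and [Q(√193, √239):Q] = 4 (since 193, 239 are distinct squarefree integers > 1 with 46127 not a perfect square). To show equality we compute the minimal polynomial of γ. From γ = √193 + √239: γ^2 = 193 + 2√(46127) + 239 = 432 + 2√(46127), so γ^2 - 432 = 2√(46127); squaring, (γ^2 - 432)^2 = 4·46127, i.e. γ^4 - 864γ^2 + 186624 - 184508 = 0, i.e. γ^4 - 864γ^2 + 2116 = 0. So γ is a root of x^4 - 864x^2 + 2116. This polynomial is irreducible over Q: it has no rational root (each ±√193 ± √239 is irrational), and any factorization into two quadratics over Q would force √(46127) ∈ Q (pairing opposite roots) or √193, √239 ∈ Q (other pairings), all impossible. Hence [Q(γ):Q] = 4 = [Q(√193, √239):Q], so Q(γ) = Q(√193, √239).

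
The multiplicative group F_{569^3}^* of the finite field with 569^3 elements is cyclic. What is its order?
|F_{569^3}^*| = 184220008

F_{569^3} has 569^3 = 184220009 elements; its multiplicative group consists of all nonzero elements, so |F_{569^3}^*| = 184220009 - 1 = 184220008. (It is cyclic since any finite subgroup of the multiplicative group of a field is cyclic.)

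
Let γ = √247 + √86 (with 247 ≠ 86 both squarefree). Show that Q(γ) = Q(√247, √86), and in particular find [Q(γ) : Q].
[Q(γ) : Q] = 4 (equivalently, Q(γ) = Q(√247, √86))

Obviously Q(γ) ⊆ Q(√247, √86), and [Q(√247, √86):Q] = 4 (since 247, 86 are distinct squarefree integers > 1 with 21242 not a perfect square). To show equality we compute the minimal polynomial of γ. From γ = √247 + √86: γ^2 = 247 + 2√(21242) + 86 = 333 + 2√(21242), so γ^2 - 333 = 2√(21242); squaring, (γ^2 - 333)^2 = 4·21242, i.e. γ^4 - 666γ^2 + 110889 - 84968 = 0, i.e. γ^4 - 666γ^2 + 25921 = 0. So γ is a root of x^4 - 666x^2 + 25921. This polynomial is irreducible over Q: it has no rational root (each ±√247 ± √86 is irrational), and any factorization into two quadratics over Q would force √(21242) ∈ Q (pairing opposite roots) or √247, √86 ∈ Q (other pairings), all impossible. Hence [Q(γ):Q] = 4 = [Q(√247, √86):Q], so Q(γ) = Q(√247, √86).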